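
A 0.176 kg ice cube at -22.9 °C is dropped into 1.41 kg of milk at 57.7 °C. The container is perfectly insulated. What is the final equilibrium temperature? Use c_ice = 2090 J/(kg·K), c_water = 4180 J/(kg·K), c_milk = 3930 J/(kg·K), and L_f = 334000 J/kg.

Sum of m c ΔT and latent-heat terms is zero:
warm ice to 0 °C: 0.176·2090·(0 − (-22.9)) = 8423.5
  fusion: m_ice L_f = 0.176·334000 = 58784
  meltwater 0→T: 0.176·4180·T = 735.68 T
  milk: 5541.3(T − 57.7)
6277 T = 319733 − 67208 = 252525
T ≈ 40.23 °C — above 0 °C, consistent with complete melting.

T_f ≈ 40.2 °C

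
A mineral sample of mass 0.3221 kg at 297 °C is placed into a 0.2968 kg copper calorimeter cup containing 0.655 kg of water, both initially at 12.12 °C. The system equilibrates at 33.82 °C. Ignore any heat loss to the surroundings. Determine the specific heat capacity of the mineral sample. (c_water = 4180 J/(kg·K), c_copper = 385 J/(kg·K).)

Let T be the final temperature. ΣQ_i = 0:
0.3221×c×(33.82 − 297) + 0.655×4180×(33.82 − 12.12) + 0.2968×385×(33.82 − 12.12) = 0
-84.77 c = -61892
c = -61892/-84.77 ≈ 730.1 J/(kg·K)

c ≈ 730 J/(kg·K)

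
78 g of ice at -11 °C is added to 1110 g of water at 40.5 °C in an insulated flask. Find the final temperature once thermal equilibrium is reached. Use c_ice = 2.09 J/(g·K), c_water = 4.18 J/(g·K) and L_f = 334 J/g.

Energy conservation, ΣQ = 0:
warm ice to 0 °C: 78·2.09·(0 − (-11)) = 1793.2; latent heat to melt: 78·334 = 26052; warm the meltwater: 326.04 T; water: 4639.8(T − 40.5)
4965.8 T = 187912 − 27845 = 160067
T ≈ 32.23 °C (positive, so assuming full melt was valid).

T_f ≈ 32.2 °C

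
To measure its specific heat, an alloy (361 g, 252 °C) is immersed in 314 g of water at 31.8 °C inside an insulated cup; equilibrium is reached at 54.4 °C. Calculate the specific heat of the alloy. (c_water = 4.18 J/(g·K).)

c ≈ 0.416 J/(g·K)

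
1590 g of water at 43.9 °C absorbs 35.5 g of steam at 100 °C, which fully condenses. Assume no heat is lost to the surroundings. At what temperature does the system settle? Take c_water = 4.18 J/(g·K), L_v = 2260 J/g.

T_f ≈ 56.9 °C

Net heat exchanged in the isolated system is zero:
condense steam: −35.5·2260 = −80230
  condensate cools 100→T: 35.5·4.18·(T − 100) = 148.39(T − 100)
  original water: 6646.2(T − 43.9)
6794.6 T = 80230 + 14839 + 291768 = 386837
T ≈ 56.93 °C, under the boiling point, so the assumption holds.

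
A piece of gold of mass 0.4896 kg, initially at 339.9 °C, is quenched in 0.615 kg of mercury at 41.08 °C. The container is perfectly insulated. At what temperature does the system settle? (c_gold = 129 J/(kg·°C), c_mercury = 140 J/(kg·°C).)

T_f ≈ 167.5 °C

With ΣQ=0 the equilibrium temperature is the m·c-weighted mean:
T_f = (63.16*339.9 + 86.1*41.08) / (63.16 + 86.1)
    = 25005 / 149.26 ≈ 167.53 °C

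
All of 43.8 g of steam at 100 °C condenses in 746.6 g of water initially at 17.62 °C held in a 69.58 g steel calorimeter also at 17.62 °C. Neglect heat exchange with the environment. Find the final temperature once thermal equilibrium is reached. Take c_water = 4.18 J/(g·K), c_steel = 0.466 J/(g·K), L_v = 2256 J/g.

T_f ≈ 51.8 °C

Energy balance with sensible and latent terms:
latent heat released on condensation: 43.8·2256 = 98813
  condensed water 100 °C→T: 183.08(T − 100)
  original water: 3120.8(T − 17.62)
  steel cup: 69.58·0.466·(T − 17.62) = 32.42(T − 17.62)
3336.3 T = 98813 + 18308 + 55560 = 172681
T ≈ 51.76 °C (< 100 °C, so full condensation is consistent).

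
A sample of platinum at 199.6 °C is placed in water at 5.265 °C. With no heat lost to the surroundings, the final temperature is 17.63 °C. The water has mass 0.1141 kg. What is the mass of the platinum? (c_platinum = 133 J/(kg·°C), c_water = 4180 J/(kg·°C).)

Setting the total heat transfer to zero:
m·133·(17.63 − 199.6) + 0.1141·4180·(17.63 − 5.265) = 0
-24202 m = -5897.3
m = -5897.3/-24202 ≈ 0.2437 kg

m ≈ 0.244 kg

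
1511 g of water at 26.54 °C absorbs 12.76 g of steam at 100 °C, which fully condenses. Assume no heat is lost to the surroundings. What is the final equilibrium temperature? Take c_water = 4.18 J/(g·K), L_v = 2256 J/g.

T_f ≈ 31.7 °C

Setting the total heat transfer to zero:
steam→water at 100 °C releases m L_v = 12.76×2256 = 28787
  condensed water 100 °C→T: 53.34(T − 100)
  water warms: 1511×4.18×(T − 26.54) = 6316(T − 26.54)
6369.3 T = 28787 + 5333.7 + 167626 = 201746
T ≈ 31.67 °C (< 100 °C, so full condensation is consistent).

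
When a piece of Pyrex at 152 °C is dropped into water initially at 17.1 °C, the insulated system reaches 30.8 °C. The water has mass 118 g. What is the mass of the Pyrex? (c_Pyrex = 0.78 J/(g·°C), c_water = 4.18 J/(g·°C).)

m ≈ 71.5 g

Net heat exchanged in the isolated system is zero:
m×0.78×(30.8 − 152) + 118×4.18×(30.8 − 17.1) = 0
-94.54 m = -6757.4
m = -6757.4/-94.54 ≈ 71.48 g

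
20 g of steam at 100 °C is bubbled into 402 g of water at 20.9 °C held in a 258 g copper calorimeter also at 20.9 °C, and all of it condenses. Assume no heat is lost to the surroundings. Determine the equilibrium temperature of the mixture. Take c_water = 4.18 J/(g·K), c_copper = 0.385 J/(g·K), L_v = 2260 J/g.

T_f ≈ 48.7 °C

Heat gained plus heat lost sum to zero:
latent heat released on condensation: 20·2260 = 45200
  condensed water 100 °C→T: 83.6(T − 100)
  original water: 1680.4(T − 20.9)
  copper cup: 258·0.385·(T − 20.9) = 99.33(T − 20.9)
1863.3 T = 45200 + 8360 + 37196 = 90756
T ≈ 48.71 °C — below 100 °C, confirming all the steam condensed.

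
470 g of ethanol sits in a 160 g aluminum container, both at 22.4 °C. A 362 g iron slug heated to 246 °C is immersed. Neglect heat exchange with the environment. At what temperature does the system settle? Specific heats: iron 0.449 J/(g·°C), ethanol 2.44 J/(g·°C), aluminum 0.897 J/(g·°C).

T_f ≈ 47.4 °C

Net heat exchanged in the isolated system is zero:
362*0.449*(T − 246) + 470*2.44*(T − 22.4) + 160*0.897*(T − 22.4) = 0
162.54(T − 246) + 1146.8(T − 22.4) + 143.52(T − 22.4) = 0
1452.9 T = 68888
T = 68888 / 1452.9 = 47.4 °C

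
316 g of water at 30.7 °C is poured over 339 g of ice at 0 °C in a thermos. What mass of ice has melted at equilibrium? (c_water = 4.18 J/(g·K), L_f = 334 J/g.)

Heat available from the water dropping to 0 °C: 316·4.18·30.7 = 40551 J.
Melting all 339 g of ice would need 339·334 = 113226 J.
Since 40551 < 113226 J, not all the ice melts; equilibrium is at 0 °C.
m_melted·334 = 40551  ⇒  m_melted ≈ 121.4 g.

m_melted ≈ 121 g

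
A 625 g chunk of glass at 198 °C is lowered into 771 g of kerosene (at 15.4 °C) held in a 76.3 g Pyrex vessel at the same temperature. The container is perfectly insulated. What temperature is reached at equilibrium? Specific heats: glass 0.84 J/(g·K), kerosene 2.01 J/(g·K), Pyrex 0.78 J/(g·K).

Setting the total heat transfer to zero:
625*0.84*(T − 198) + 771*2.01*(T − 15.4) + 76.3*0.78*(T − 15.4) = 0
(525 + 1549.7 + 59.51) T = 525*198 + 1549.7*15.4 + 59.51*15.4
T = 128732 / 2134.2 = 60.3 °C

T_f ≈ 60.3 °C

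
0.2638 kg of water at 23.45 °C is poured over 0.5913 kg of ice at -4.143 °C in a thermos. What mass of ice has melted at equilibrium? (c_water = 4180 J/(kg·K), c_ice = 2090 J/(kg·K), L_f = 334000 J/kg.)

Heat available from the water dropping to 0 °C: 0.2638·4180·23.45 = 25858 J.
Warming the ice to 0 °C takes 0.5913·2090·4.143 = 5120 J, leaving 20738 J for melting.
Melting all 0.5913 kg of ice would need 0.5913·334000 = 197494 J.
That's not enough to melt it all — equilibrium is at 0 °C with ice remaining.
Mass melted = 20738/334000 ≈ 0.06209 kg.

m_melted ≈ 0.0621 kg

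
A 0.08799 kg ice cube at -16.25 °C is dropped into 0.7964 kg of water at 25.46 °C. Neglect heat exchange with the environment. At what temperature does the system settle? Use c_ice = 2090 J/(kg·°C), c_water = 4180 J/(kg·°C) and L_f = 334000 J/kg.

T_f ≈ 14.2 °C

Let T be the final temperature. ΣQ_i = 0:
warm ice to 0 °C: 0.08799×2090×(0 − (-16.25)) = 2988.4
  melt ice: 0.08799×334000 = 29389
  meltwater 0→T: 0.08799×4180×T = 367.8 T
  water cools: 0.7964×4180×(T − 25.46) = 3329(T − 25.46)
3696.8 T = 84755 − 32377 = 52378
T ≈ 14.17 °C — above 0 °C, consistent with complete melting.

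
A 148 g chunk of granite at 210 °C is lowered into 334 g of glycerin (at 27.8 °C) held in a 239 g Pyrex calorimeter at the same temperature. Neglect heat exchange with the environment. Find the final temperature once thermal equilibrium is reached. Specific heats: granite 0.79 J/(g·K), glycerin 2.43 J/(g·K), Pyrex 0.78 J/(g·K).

Energy conservation, ΣQ = 0:
148·0.79·(T − 210) + 334·2.43·(T − 27.8) + 239·0.78·(T − 27.8) = 0
116.92(T − 210) + 811.62(T − 27.8) + 186.42(T − 27.8) = 0
1115 T = 52299
T = 52299 / 1115 = 46.9 °C

T_f ≈ 46.9 °C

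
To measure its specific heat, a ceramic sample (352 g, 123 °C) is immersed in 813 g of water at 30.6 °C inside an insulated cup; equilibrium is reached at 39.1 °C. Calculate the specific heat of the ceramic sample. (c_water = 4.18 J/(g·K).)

c ≈ 0.978 J/(g·K)

Heat gained plus heat lost sum to zero:
352×c×(39.1 − 123) + 813×4.18×(39.1 − 30.6) = 0
-29533 c = -28886
c = -28886/-29533 ≈ 0.9781 J/(g·K)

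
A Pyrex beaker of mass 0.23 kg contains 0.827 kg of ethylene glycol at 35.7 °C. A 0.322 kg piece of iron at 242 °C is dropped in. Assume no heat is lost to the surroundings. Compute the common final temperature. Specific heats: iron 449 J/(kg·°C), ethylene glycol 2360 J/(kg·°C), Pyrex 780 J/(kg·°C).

Setting the total heat transfer to zero:
0.322×449×(T − 242) + 0.827×2360×(T − 35.7) + 0.23×780×(T − 35.7) = 0
144.58(T − 242) + 1951.7(T − 35.7) + 179.4(T − 35.7) = 0
(144.58 + 1951.7 + 179.4) T = 144.58×242 + 1951.7×35.7 + 179.4×35.7
T = 111069 / 2275.7 = 48.8 °C

T_f ≈ 48.8 °C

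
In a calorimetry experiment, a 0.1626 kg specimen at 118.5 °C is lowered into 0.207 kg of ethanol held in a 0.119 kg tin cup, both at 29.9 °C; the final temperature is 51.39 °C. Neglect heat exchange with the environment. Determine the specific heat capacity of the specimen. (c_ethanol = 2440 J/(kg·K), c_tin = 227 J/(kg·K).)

c ≈ 1050 J/(kg·K)

Heat gained plus heat lost sum to zero:
0.1626·c·(51.39 − 118.5) + 0.207·2440·(51.39 − 29.9) + 0.119·227·(51.39 − 29.9) = 0
-10.91 c = -11435
c = -11435/-10.91 ≈ 1048 J/(kg·K)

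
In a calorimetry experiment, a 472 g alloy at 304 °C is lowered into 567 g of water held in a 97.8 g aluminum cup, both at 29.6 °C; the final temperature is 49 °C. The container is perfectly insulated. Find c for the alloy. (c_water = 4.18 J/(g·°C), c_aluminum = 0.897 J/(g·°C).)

Conservation of energy gives ΣQ = 0:
472·c·(49 − 304) + 567·4.18·(49 − 29.6) + 97.8·0.897·(49 − 29.6) = 0
-120360 c = -47681
c = -47681/-120360 ≈ 0.3962 J/(g·°C)

c ≈ 0.396 J/(g·°C)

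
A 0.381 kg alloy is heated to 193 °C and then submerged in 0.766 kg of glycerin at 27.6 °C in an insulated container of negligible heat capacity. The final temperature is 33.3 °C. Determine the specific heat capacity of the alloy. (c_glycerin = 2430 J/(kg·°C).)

Taking heat into each body as positive, Σ m c ΔT = 0:
0.381·c·(33.3 − 193) + 0.766·2430·(33.3 − 27.6) = 0
-60.85 c = -10610
c = -10610/-60.85 ≈ 174.4 J/(kg·°C)

c ≈ 174 J/(kg·°C)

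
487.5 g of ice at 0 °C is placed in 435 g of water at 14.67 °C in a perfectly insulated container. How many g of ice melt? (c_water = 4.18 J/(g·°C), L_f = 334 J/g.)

m_melted ≈ 79.9 g

Cooling the water to 0 °C releases 435·4.18·14.67 = 26674 J.
Melting all 487.5 g of ice would need 487.5·334 = 162825 J.
26674 J < 162825 J, so only part of the ice melts and the system sits at 0 °C.
Mass melted = 26674/334 ≈ 79.86 g.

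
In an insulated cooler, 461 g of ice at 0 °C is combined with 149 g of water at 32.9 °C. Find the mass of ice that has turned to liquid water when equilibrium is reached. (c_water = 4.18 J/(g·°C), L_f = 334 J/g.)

m_melted ≈ 61.3 g

Heat available from the water dropping to 0 °C: 149·4.18·32.9 = 20491 J.
Melting all 461 g of ice would need 461·334 = 153974 J.
Since 20491 < 153974 J, not all the ice melts; equilibrium is at 0 °C.
m_melted·334 = 20491  ⇒  m_melted ≈ 61.35 g.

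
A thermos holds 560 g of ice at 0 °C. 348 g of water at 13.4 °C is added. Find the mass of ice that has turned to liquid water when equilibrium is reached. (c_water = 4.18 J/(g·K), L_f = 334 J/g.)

m_melted ≈ 58.4 g

Water can give up m c ΔT = 348·4.18·13.4 = 19492 J before reaching 0 °C.
Melting all 560 g of ice would need 560·334 = 187040 J.
19492 J < 187040 J, so only part of the ice melts and the system sits at 0 °C.
Mass melted = 19492/334 ≈ 58.36 g.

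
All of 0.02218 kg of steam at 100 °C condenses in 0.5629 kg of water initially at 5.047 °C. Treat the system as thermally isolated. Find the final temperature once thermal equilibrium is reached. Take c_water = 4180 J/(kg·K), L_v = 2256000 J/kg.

Setting the total heat transfer to zero:
condense steam: −0.02218·2256000 = −50038
  condensed water 100 °C→T: 92.71(T − 100)
  water warms: 0.5629·4180·(T − 5.047) = 2352.9(T − 5.047)
2445.6 T = 50038 + 9271.2 + 11875 = 71185
T ≈ 29.11 °C — below 100 °C, confirming all the steam condensed.

T_f ≈ 29.1 °C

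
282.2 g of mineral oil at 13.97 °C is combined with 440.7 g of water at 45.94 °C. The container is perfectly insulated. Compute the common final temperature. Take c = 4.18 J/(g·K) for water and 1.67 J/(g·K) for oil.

T_f ≈ 39.4 °C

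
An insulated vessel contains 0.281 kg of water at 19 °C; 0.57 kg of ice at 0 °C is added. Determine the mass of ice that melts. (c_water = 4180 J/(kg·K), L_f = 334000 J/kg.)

m_melted ≈ 0.0668 kg

Heat available from the water dropping to 0 °C: 0.281·4180·19 = 22317 J.
To melt every bit of ice: 0.57·334000 = 190380 J.
Since 22317 < 190380 J, not all the ice melts; equilibrium is at 0 °C.
m_melted·334000 = 22317  ⇒  m_melted ≈ 0.06682 kg.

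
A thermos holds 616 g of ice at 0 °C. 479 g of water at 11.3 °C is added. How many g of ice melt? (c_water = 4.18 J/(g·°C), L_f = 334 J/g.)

Heat available from the water dropping to 0 °C: 479·4.18·11.3 = 22625 J.
Melting all 616 g of ice would need 616·334 = 205744 J.
That's not enough to melt it all — equilibrium is at 0 °C with ice remaining.
m_melt = 22625 / L_f = 67.74 g.

m_melted ≈ 67.7 g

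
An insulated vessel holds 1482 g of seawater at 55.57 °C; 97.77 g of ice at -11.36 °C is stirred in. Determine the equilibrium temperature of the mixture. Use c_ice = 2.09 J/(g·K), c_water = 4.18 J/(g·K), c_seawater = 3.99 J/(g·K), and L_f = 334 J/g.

T_f ≈ 46.4 °C

Sum of m c ΔT and latent-heat terms is zero:
warm ice to 0 °C: 97.77×2.09×(0 − (-11.36)) = 2321.3; fusion: m_ice L_f = 97.77×334 = 32655; warm the meltwater: 408.68 T; seawater cools: 1482×3.99×(T − 55.57) = 5913.2(T − 55.57)
6321.9 T = 328595 − 34976 = 293619
T ≈ 46.45 °C (positive, so assuming full melt was valid).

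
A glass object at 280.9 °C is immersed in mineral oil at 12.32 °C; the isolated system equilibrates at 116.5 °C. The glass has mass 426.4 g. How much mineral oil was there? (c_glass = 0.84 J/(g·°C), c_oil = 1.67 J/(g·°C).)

m ≈ 338 g

|Q_glass| = |Q_oil|:
426.4×0.84×(280.9 − 116.5) = m×1.67×(116.5 − 12.32)
173.98 m = 58884  ⇒  m ≈ 338.5 g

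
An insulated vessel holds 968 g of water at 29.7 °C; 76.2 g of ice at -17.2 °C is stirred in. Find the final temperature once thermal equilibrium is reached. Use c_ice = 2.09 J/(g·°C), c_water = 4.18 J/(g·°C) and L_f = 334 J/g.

T_f ≈ 21.1 °C

Energy conservation, ΣQ = 0:
ice -17.2→0 °C: 76.2×2.09×17.2 = 2739.2
  latent heat to melt: 76.2×334 = 25451
  meltwater 0→T: 76.2×4.18×T = 318.52 T
  water: 4046.2(T − 29.7)
4364.8 T = 120173 − 28190 = 91983
T ≈ 21.07 °C. Since T > 0 °C, the all-ice-melts assumption holds.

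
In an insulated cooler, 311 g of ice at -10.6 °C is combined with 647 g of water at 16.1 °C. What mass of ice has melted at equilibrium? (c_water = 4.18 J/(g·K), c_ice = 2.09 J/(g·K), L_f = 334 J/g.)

m_melted ≈ 110 g

Water can give up m c ΔT = 647×4.18×16.1 = 43542 J before reaching 0 °C.
Warming the ice to 0 °C takes 311×2.09×10.6 = 6889.9 J, leaving 36652 J for melting.
Fully melting the ice requires m_ice L_f = 311×334 = 103874 J.
Since 36652 < 103874 J, not all the ice melts; equilibrium is at 0 °C.
Mass melted = 36652/334 ≈ 109.7 g.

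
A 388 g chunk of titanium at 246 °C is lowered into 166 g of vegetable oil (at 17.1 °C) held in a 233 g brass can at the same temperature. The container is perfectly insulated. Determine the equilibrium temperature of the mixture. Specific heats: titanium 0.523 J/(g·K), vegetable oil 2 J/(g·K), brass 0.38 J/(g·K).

Heat gained plus heat lost sum to zero:
388*0.523*(T − 246) + 166*2*(T − 17.1) + 233*0.38*(T − 17.1) = 0
202.92(T − 246) + 332(T − 17.1) + 88.54(T − 17.1) = 0
(202.92 + 332 + 88.54) T = 202.92*246 + 332*17.1 + 88.54*17.1
T ≈ 91.60 °C

T_f ≈ 91.6 °C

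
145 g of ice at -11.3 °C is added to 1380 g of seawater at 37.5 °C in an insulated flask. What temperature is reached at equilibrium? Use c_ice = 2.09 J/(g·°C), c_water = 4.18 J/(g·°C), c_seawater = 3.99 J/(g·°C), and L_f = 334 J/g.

T_f ≈ 25.3 °C

Sum of m c ΔT and latent-heat terms is zero:
ice -11.3→0 °C: 145·2.09·11.3 = 3424.5; latent heat to melt: 145·334 = 48430; warm the meltwater: 606.1 T; seawater: 5506.2(T − 37.5)
6112.3 T = 206483 − 51854 = 154628
T ≈ 25.30 °C (positive, so assuming full melt was valid).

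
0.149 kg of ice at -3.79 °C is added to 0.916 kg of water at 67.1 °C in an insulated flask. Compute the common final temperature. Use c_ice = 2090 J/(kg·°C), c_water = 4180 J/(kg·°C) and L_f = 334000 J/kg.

Sum of m c ΔT and latent-heat terms is zero:
warm ice to 0 °C: 0.149·2090·(0 − (-3.79)) = 1180.2; fusion: m_ice L_f = 0.149·334000 = 49766; meltwater 0→T: 0.149·4180·T = 622.82 T; water: 3828.9(T − 67.1)
4451.7 T = 256918 − 50946 = 205972
T ≈ 46.27 °C (positive, so assuming full melt was valid).

T_f ≈ 46.3 °C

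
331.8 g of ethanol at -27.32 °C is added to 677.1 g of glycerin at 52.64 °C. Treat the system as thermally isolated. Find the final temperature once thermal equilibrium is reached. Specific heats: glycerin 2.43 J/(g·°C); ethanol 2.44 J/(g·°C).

T_f ≈ 26.3 °C

Heat gained plus heat lost sum to zero:
677.1×2.43×(T − 52.64) + 331.8×2.44×(T − (-27.32)) = 0
1645.4(T − 52.64) + 809.59(T − (-27.32)) = 0
2454.9 T = 64493
T = 64493/2454.9 ≈ 26.27 °C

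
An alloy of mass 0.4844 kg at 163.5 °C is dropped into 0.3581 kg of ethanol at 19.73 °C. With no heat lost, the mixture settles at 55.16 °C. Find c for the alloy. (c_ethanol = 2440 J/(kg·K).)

m_s c (T_s − T_f) = m_ethanol c_ethanol (T_f − T_0):
0.4844·c·(163.5 − 55.16) = 0.3581·2440·(55.16 − 19.73)
52.48 c = 30957  ⇒  c ≈ 589.9 J/(kg·K)

c ≈ 590 J/(kg·K)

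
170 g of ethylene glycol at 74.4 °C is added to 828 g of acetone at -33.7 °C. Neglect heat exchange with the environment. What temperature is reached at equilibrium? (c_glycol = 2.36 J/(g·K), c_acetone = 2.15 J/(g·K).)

T_f is the heat-capacity-weighted average of the initial temperatures:
T_f = (401.2·74.4 + 1780.2·(-33.7)) / (401.2 + 1780.2)
    = -30143 / 2181.4 ≈ -13.82 °C

T_f ≈ -13.8 °C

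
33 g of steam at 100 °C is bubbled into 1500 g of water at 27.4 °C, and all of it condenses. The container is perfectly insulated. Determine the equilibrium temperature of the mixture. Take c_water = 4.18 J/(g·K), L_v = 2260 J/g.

T_f ≈ 40.6 °C

Net heat exchanged in the isolated system is zero:
steam→water at 100 °C releases m L_v = 33×2260 = 74580; condensate cools 100→T: 33×4.18×(T − 100) = 137.94(T − 100); original water: 6270(T − 27.4)
6407.9 T = 74580 + 13794 + 171798 = 260172
T ≈ 40.60 °C, under the boiling point, so the assumption holds.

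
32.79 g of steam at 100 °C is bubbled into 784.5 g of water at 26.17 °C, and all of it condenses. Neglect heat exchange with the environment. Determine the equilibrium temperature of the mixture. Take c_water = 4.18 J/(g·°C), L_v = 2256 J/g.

T_f ≈ 50.8 °C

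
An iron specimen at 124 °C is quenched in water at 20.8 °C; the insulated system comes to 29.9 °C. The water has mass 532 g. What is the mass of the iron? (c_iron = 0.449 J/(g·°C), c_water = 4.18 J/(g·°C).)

Let T be the final temperature. ΣQ_i = 0:
m·0.449·(29.9 − 124) + 532·4.18·(29.9 − 20.8) = 0
-42.25 m = -20236
m = -20236/-42.25 ≈ 479 g

m ≈ 479 g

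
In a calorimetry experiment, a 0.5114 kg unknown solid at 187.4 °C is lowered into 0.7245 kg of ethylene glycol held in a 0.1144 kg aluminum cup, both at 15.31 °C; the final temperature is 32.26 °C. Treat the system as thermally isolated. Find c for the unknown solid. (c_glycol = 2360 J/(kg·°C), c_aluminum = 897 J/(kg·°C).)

c ≈ 387 J/(kg·°C)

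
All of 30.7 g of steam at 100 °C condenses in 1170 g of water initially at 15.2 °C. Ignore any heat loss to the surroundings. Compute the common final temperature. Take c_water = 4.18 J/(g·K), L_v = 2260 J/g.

Net heat exchanged in the isolated system is zero:
latent heat released on condensation: 30.7·2260 = 69382
  condensate cools 100→T: 30.7·4.18·(T − 100) = 128.33(T − 100)
  original water: 4890.6(T − 15.2)
5018.9 T = 69382 + 12833 + 74337 = 156552
T ≈ 31.19 °C, under the boiling point, so the assumption holds.

T_f ≈ 31.2 °C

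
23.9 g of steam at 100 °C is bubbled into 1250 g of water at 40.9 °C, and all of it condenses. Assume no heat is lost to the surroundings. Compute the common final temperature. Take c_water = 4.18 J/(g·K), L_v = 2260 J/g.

T_f ≈ 52.2 °C

Heat gained plus heat lost sum to zero:
steam→water at 100 °C releases m L_v = 23.9·2260 = 54014; condensed water 100 °C→T: 99.9(T − 100); water warms: 1250·4.18·(T − 40.9) = 5225(T − 40.9)
5324.9 T = 54014 + 9990.2 + 213702 = 277707
T ≈ 52.15 °C, under the boiling point, so the assumption holds.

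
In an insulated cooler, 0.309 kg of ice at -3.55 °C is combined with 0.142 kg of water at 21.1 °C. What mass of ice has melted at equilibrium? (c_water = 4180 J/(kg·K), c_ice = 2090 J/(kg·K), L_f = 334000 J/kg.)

m_melted ≈ 0.0306 kg

Heat available from the water dropping to 0 °C: 0.142×4180×21.1 = 12524 J.
Warming the ice to 0 °C takes 0.309×2090×3.55 = 2292.6 J, leaving 10231 J for melting.
To melt every bit of ice: 0.309×334000 = 103206 J.
10231 J < 103206 J, so only part of the ice melts and the system sits at 0 °C.
m_melt = 10231 / L_f = 0.03063 kg.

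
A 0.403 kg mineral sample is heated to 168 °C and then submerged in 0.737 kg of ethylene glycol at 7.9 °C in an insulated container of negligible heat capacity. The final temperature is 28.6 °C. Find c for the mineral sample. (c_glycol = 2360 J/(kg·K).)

Net heat exchanged in the isolated system is zero:
0.403×c×(28.6 − 168) + 0.737×2360×(28.6 − 7.9) = 0
-56.18 c = -36004
c = -36004/-56.18 ≈ 640.9 J/(kg·K)

c ≈ 641 J/(kg·K)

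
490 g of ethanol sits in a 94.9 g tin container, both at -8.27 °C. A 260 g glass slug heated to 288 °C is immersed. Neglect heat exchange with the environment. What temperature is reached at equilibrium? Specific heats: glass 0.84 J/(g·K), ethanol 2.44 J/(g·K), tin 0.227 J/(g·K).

T_f ≈ 36.8 °C

Conservation of energy gives ΣQ = 0:
260×0.84×(T − 288) + 490×2.44×(T − (-8.27)) + 94.9×0.227×(T − (-8.27)) = 0
218.4(T − 288) + 1195.6(T − (-8.27)) + 21.54(T − (-8.27)) = 0
(218.4 + 1195.6 + 21.54) T = 218.4×288 + 1195.6×(-8.27) + 21.54×(-8.27)
T = 52833/1435.5 ≈ 36.80 °C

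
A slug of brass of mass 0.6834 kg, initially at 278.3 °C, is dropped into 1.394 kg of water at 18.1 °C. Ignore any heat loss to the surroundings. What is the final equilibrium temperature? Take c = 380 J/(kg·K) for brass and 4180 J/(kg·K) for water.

Setting the total heat transfer to zero:
0.6834·380·(T − 278.3) + 1.394·4180·(T − 18.1) = 0
259.69(T − 278.3) + 5826.9(T − 18.1) = 0
(259.69 + 5826.9) T = 259.69·278.3 + 5826.9·18.1
T = 177740/6086.6 ≈ 29.20 °C

T_f ≈ 29.2 °C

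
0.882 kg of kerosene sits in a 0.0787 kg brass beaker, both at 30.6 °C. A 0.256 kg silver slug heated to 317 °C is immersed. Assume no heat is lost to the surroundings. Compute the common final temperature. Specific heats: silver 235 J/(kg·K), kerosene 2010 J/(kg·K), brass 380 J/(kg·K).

T_f ≈ 39.8 °C

Heat gained plus heat lost sum to zero:
0.256×235×(T − 317) + 0.882×2010×(T − 30.6) + 0.0787×380×(T − 30.6) = 0
(60.16 + 1772.8 + 29.91) T = 60.16×317 + 1772.8×30.6 + 29.91×30.6
T = 74234/1862.9 ≈ 39.85 °C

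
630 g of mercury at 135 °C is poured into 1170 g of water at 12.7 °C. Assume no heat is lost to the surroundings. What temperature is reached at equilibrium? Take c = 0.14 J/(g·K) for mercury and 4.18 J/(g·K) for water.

T_f ≈ 14.9 °C

|Q_mercury| = |Q_water|:
630·0.14·(135 − T) = 1170·4.18·(T − 12.7)
88.2(135 − T) = 4890.6(T − 12.7)
4978.8 T = 74018  ⇒  T ≈ 14.87 °C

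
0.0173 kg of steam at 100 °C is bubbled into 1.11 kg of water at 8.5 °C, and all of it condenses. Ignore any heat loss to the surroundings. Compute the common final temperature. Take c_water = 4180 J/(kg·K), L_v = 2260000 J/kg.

Energy balance with sensible and latent terms:
latent heat released on condensation: 0.0173·2260000 = 39098; condensate cools 100→T: 0.0173·4180·(T − 100) = 72.31(T − 100); original water: 4639.8(T − 8.5)
4712.1 T = 39098 + 7231.4 + 39438 = 85768
T ≈ 18.20 °C, under the boiling point, so the assumption holds.

T_f ≈ 18.2 °C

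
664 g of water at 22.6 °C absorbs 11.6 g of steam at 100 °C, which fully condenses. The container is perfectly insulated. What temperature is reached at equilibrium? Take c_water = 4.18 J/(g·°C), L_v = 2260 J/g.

Conservation of energy gives ΣQ = 0:
latent heat released on condensation: 11.6·2260 = 26216
  condensate cools 100→T: 11.6·4.18·(T − 100) = 48.49(T − 100)
  original water: 2775.5(T − 22.6)
2824 T = 26216 + 4848.8 + 62727 = 93792
T ≈ 33.21 °C — below 100 °C, confirming all the steam condensed.

T_f ≈ 33.2 °C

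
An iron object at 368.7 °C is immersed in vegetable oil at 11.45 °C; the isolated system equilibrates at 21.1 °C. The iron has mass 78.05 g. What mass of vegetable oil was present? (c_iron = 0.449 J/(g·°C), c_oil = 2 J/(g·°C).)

Heat gained plus heat lost sum to zero:
78.05×0.449×(21.1 − 368.7) + m×2×(21.1 − 11.45) = 0
19.3 m = 12181
m = 12181/19.3 ≈ 631.2 g

m ≈ 631 g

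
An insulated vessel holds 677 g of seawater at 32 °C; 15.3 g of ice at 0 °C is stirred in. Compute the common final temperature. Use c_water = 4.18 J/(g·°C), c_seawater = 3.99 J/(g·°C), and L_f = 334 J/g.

T_f ≈ 29.4 °C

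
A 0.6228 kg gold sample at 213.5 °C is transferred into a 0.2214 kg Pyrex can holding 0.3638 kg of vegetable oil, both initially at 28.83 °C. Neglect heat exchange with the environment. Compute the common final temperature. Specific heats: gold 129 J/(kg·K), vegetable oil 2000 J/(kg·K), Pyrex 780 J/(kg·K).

Taking heat into each body as positive, Σ m c ΔT = 0:
0.6228·129·(T − 213.5) + 0.3638·2000·(T − 28.83) + 0.2214·780·(T − 28.83) = 0
980.63 T = 43108
T ≈ 43.96 °C

T_f ≈ 44.0 °C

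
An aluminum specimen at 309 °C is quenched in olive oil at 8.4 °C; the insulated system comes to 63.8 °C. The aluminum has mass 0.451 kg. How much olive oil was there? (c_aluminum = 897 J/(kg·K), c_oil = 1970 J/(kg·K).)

m ≈ 0.909 kg

Net heat exchanged in the isolated system is zero:
0.451×897×(63.8 − 309) + m×1970×(63.8 − 8.4) = 0
109138 m = 99195
m = 99195/109138 ≈ 0.9089 kg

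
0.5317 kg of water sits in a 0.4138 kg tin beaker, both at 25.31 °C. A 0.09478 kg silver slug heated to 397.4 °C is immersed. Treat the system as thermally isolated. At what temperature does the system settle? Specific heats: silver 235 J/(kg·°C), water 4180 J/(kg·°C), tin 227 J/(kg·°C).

T_f ≈ 28.9 °C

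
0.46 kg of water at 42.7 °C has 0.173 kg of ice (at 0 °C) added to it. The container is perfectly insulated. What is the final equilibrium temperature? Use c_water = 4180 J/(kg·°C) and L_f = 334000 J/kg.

T_f ≈ 9.2 °C

Conservation of energy gives ΣQ = 0:
latent heat to melt: 0.173·334000 = 57782; warm the meltwater: 723.14 T; water: 1922.8(T − 42.7)
2645.9 T = 82104 − 57782 = 24322
T ≈ 9.19 °C — above 0 °C, consistent with complete melting.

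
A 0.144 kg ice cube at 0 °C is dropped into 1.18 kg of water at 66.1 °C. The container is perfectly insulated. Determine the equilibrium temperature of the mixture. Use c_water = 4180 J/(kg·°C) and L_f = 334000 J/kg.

T_f ≈ 50.2 °C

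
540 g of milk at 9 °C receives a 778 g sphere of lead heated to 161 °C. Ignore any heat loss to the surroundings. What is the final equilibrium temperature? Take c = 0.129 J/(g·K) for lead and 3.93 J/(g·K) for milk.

T_f = Σ m_i c_i T_i / Σ m_i c_i:
T_f = (100.36*161 + 2122.2*9) / (100.36 + 2122.2)
    = 35258 / 2222.6 ≈ 15.86 °C

T_f ≈ 15.9 °C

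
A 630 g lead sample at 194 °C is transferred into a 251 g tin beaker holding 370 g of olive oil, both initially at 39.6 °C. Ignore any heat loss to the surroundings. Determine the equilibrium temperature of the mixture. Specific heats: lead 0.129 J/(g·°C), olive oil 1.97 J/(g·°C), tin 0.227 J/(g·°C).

T_f ≈ 54.1 °C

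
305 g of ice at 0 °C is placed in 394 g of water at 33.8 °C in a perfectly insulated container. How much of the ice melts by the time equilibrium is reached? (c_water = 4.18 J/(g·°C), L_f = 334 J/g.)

m_melted ≈ 167 g

Cooling the water to 0 °C releases 394×4.18×33.8 = 55666 J.
To melt every bit of ice: 305×334 = 101870 J.
Since 55666 < 101870 J, not all the ice melts; equilibrium is at 0 °C.
Mass melted = 55666/334 ≈ 166.7 g.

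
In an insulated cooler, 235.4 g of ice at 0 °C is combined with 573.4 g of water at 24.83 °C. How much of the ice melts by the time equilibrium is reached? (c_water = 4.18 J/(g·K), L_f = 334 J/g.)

Cooling the water to 0 °C releases 573.4·4.18·24.83 = 59513 J.
Melting all 235.4 g of ice would need 235.4·334 = 78624 J.
That's not enough to melt it all — equilibrium is at 0 °C with ice remaining.
m_melt = 59513 / L_f = 178.2 g.

m_melted ≈ 178 g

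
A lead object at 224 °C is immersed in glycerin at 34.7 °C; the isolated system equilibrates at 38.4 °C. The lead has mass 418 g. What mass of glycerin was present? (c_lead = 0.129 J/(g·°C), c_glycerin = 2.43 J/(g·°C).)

m ≈ 1110 g

|Q_lead| = |Q_glycerin|:
418×0.129×(224 − 38.4) = m×2.43×(38.4 − 34.7)
8.991 m = 10008  ⇒  m ≈ 1113 g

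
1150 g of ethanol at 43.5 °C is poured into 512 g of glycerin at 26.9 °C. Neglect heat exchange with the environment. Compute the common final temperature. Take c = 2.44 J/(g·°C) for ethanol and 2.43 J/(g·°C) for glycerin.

Heat lost by the ethanol equals heat gained by the glycerin:
1150×2.44×(43.5 − T) = 512×2.43×(T − 26.9)
2806(43.5 − T) = 1244.2(T − 26.9)
4050.2 T = 155529  ⇒  T ≈ 38.40 °C

T_f ≈ 38.4 °C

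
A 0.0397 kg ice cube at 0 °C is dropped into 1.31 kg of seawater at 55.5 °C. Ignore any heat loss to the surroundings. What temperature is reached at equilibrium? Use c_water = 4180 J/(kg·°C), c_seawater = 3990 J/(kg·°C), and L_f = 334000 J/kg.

T_f ≈ 51.3 °C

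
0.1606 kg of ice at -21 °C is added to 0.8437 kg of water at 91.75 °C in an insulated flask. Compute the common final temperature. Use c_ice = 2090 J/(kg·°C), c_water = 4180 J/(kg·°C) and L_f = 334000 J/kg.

T_f ≈ 62.6 °C

Sum of m c ΔT and latent-heat terms is zero:
ice -21→0 °C: 0.1606×2090×21 = 7048.7
  melt ice: 0.1606×334000 = 53640
  meltwater 0→T: 0.1606×4180×T = 671.31 T
  water cools: 0.8437×4180×(T − 91.75) = 3526.7(T − 91.75)
4198 T = 323572 − 60689 = 262882
T ≈ 62.62 °C. Since T > 0 °C, the all-ice-melts assumption holds.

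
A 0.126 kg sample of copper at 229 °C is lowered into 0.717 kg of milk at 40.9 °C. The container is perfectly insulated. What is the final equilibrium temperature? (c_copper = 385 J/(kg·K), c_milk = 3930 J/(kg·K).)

T_f ≈ 44.1 °C

|Q_copper| = |Q_milk|:
0.126*385*(229 − T) = 0.717*3930*(T − 40.9)
48.51(229 − T) = 2817.8(T − 40.9)
2866.3 T = 126357  ⇒  T ≈ 44.08 °C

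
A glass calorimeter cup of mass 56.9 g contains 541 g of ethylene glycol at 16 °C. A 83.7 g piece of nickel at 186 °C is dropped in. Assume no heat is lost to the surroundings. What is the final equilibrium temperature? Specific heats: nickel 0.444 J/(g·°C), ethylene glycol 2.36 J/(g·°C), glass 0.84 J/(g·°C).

T_f ≈ 20.6 °C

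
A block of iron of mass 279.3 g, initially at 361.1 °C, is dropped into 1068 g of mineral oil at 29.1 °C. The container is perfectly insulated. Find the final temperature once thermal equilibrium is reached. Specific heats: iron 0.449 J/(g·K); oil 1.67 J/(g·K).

T_f ≈ 50.9 °C

Setting the total heat transfer to zero:
279.3·0.449·(T − 361.1) + 1068·1.67·(T − 29.1) = 0
(125.41 + 1783.6) T = 125.41·361.1 + 1783.6·29.1
T = 97186/1909 ≈ 50.91 °C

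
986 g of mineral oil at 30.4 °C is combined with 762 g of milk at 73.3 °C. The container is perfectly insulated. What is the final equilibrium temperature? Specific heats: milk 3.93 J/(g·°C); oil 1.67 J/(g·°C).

Taking heat into each body as positive, Σ m c ΔT = 0:
762·3.93·(T − 73.3) + 986·1.67·(T − 30.4) = 0
2994.7(T − 73.3) + 1646.6(T − 30.4) = 0
(2994.7 + 1646.6) T = 2994.7·73.3 + 1646.6·30.4
T = 269566/4641.3 ≈ 58.08 °C

T_f ≈ 58.1 °C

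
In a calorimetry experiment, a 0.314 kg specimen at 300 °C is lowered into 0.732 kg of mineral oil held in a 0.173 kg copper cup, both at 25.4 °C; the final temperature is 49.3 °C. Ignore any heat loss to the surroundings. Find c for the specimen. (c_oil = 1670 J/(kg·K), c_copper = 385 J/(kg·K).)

c ≈ 391 J/(kg·K)

Setting the total heat transfer to zero:
0.314×c×(49.3 − 300) + 0.732×1670×(49.3 − 25.4) + 0.173×385×(49.3 − 25.4) = 0
-78.72 c = -30808
c = -30808/-78.72 ≈ 391.4 J/(kg·K)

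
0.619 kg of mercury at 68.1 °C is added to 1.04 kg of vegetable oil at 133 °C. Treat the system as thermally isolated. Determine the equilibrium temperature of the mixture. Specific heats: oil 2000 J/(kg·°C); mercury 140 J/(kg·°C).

|Q_oil| = |Q_mercury|:
1.04*2000*(133 − T) = 0.619*140*(T − 68.1)
2080(133 − T) = 86.66(T − 68.1)
2166.7 T = 282542  ⇒  T ≈ 130.40 °C

T_f ≈ 130.4 °C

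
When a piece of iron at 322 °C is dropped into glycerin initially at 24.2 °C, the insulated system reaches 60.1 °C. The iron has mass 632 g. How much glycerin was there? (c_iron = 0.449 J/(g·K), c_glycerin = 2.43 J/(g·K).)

m ≈ 852 g

Conservation of energy gives ΣQ = 0:
632·0.449·(60.1 − 322) + m·2.43·(60.1 − 24.2) = 0
87.24 m = 74319
m = 74319/87.24 ≈ 851.9 g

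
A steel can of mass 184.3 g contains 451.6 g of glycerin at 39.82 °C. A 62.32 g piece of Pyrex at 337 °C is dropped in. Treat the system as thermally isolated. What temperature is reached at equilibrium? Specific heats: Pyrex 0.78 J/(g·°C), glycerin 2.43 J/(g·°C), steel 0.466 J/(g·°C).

With ΣQ=0 the equilibrium temperature is the m·c-weighted mean:
T_f = (48.61×337 + 1097.4×39.82 + 85.88×39.82) / (48.61 + 1097.4 + 85.88)
    = 63499 / 1231.9 ≈ 51.55 °C

T_f ≈ 51.5 °C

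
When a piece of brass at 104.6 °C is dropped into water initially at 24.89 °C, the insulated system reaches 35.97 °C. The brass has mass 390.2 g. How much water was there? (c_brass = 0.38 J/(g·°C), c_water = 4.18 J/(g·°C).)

m ≈ 220 g

Setting the total heat transfer to zero:
390.2·0.38·(35.97 − 104.6) + m·4.18·(35.97 − 24.89) = 0
46.31 m = 10176
m = 10176/46.31 ≈ 219.7 g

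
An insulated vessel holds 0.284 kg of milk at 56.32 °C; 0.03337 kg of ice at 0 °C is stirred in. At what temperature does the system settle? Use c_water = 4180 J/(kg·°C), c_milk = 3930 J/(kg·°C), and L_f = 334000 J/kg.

T_f ≈ 41.2 °C

Conservation of energy gives ΣQ = 0:
fusion: m_ice L_f = 0.03337·334000 = 11146; warm the meltwater: 139.49 T; milk cools: 0.284·3930·(T − 56.32) = 1116.1(T − 56.32)
1255.6 T = 62860 − 11146 = 51714
T ≈ 41.19 °C. Since T > 0 °C, the all-ice-melts assumption holds.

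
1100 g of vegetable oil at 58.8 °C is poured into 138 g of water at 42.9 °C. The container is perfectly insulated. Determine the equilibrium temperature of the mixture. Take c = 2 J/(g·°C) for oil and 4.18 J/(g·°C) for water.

T_f ≈ 55.5 °C

Net heat exchanged in the isolated system is zero:
1100·2·(T − 58.8) + 138·4.18·(T − 42.9) = 0
2200(T − 58.8) + 576.84(T − 42.9) = 0
2776.8 T = 154106
T ≈ 55.50 °C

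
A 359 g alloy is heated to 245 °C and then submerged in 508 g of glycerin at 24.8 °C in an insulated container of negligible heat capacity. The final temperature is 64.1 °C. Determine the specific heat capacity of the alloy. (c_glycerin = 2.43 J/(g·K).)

c ≈ 0.747 J/(g·K)

Heat gained plus heat lost sum to zero:
359·c·(64.1 − 245) + 508·2.43·(64.1 − 24.8) = 0
-64943 c = -48513
c = -48513/-64943 ≈ 0.747 J/(g·K)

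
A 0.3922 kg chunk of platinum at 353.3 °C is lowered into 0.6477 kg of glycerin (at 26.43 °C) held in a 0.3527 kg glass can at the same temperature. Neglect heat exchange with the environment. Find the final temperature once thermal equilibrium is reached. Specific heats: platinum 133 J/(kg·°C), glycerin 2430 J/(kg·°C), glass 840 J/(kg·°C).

T_f ≈ 35.3 °C

Energy conservation, ΣQ = 0:
0.3922×133×(T − 353.3) + 0.6477×2430×(T − 26.43) + 0.3527×840×(T − 26.43) = 0
52.16(T − 353.3) + 1573.9(T − 26.43) + 296.27(T − 26.43) = 0
(52.16 + 1573.9 + 296.27) T = 52.16×353.3 + 1573.9×26.43 + 296.27×26.43
T ≈ 35.30 °C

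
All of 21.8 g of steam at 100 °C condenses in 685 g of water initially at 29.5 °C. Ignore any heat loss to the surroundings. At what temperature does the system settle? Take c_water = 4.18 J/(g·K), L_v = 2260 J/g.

T_f ≈ 48.4 °C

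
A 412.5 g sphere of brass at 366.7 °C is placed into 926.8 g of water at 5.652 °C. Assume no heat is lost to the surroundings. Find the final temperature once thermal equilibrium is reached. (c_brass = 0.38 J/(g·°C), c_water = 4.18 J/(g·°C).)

T_f ≈ 19.7 °C

Heat gained plus heat lost sum to zero:
412.5·0.38·(T − 366.7) + 926.8·4.18·(T − 5.652) = 0
156.75(T − 366.7) + 3874(T − 5.652) = 0
(156.75 + 3874) T = 156.75·366.7 + 3874·5.652
T = 79376/4030.8 ≈ 19.69 °C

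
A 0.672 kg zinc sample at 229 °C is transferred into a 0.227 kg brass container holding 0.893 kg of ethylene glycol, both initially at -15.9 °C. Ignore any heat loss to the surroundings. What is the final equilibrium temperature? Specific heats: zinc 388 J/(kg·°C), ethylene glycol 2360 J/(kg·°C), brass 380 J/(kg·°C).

Net heat exchanged in the isolated system is zero:
0.672*388*(T − 229) + 0.893*2360*(T − (-15.9)) + 0.227*380*(T − (-15.9)) = 0
260.74(T − 229) + 2107.5(T − (-15.9)) + 86.26(T − (-15.9)) = 0
2454.5 T = 24828
T ≈ 10.12 °C

T_f ≈ 10.1 °C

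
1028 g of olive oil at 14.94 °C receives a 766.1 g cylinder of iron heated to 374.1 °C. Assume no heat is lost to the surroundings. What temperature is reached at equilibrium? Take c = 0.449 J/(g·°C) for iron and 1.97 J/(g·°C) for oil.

T_f ≈ 67.1 °C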